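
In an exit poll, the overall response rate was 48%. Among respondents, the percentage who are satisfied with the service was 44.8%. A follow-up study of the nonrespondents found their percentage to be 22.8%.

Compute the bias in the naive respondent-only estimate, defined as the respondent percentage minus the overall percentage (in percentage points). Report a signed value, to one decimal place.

+11.4 percentage points

Nonresponse fraction = 1 − 0.48 = 0.52.
Bias = (nonresponse fraction) × (respondent percentage − nonrespondent percentage)
     = 0.52 × (44.8 − 22.8) = 0.52 × 22 = 11.44.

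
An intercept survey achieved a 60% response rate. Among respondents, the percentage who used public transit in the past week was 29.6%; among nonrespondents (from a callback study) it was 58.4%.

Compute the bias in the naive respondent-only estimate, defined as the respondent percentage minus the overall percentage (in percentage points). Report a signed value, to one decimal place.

Nonresponse fraction = 1 − 0.6 = 0.4.
Bias = (nonresponse fraction) × (respondent percentage − nonrespondent percentage)
     = 0.4 × (29.6 − 58.4) = 0.4 × -28.8 = -11.52.

-11.5 percentage points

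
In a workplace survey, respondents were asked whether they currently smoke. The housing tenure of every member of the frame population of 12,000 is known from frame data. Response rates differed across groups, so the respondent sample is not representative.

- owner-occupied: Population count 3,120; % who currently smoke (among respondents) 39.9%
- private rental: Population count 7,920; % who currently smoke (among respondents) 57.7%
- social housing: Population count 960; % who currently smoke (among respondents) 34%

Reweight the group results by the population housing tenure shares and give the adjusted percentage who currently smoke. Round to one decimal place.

Reweight to the known housing tenure distribution:
  owner-occupied: (3,120/12,000) × 39.9 = 10.374
  private rental: (7,920/12,000) × 57.7 = 38.082
  social housing: (960/12,000) × 34 = 2.72
Post-stratified estimate = 51.176 → 51.2%.

51.2%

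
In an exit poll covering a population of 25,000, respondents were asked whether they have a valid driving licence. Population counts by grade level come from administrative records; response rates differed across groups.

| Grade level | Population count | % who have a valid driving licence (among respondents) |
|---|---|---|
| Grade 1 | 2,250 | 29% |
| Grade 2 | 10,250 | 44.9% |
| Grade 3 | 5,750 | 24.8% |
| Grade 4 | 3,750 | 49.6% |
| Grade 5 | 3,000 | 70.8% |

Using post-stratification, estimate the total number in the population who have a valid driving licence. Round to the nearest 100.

10,700

Estimated count per cell = population count × respondent percentage:
  Grade 1: 2,250 × 29% = 652.5
  Grade 2: 10,250 × 44.9% = 4602.25
  Grade 3: 5,750 × 24.8% = 1426
  Grade 4: 3,750 × 49.6% = 1860
  Grade 5: 3,000 × 70.8% = 2124
Estimated total = 10664.8 → 10,700.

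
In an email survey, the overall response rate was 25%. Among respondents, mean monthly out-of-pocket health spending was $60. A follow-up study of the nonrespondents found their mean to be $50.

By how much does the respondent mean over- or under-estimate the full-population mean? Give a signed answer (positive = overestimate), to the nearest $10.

+$10

Nonresponse fraction = 1 − 0.25 = 0.75.
Bias = (nonresponse fraction) × (respondent mean − nonrespondent mean)
     = 0.75 × (60 − 50) = 0.75 × 10 = 7.5.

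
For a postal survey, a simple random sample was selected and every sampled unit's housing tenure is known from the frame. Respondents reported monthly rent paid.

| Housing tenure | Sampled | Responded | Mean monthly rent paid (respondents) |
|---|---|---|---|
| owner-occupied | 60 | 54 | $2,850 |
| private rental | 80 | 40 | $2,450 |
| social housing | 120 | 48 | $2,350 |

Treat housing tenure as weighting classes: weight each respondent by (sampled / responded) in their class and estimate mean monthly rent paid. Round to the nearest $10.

Response rates by class: owner-occupied 54/60 = 90%, private rental 40/80 = 50%, social housing 48/120 = 40%.
Inverse-response-rate weighting restores each class to its sampled count, so class totals weight by n_sampled:
  owner-occupied: 60 × 2850 = 171,000
  private rental: 80 × 2450 = 196,000
  social housing: 120 × 2350 = 282,000
Adjusted estimate = 649,000 / 260 = 2496.15 → $2,500.

$2,500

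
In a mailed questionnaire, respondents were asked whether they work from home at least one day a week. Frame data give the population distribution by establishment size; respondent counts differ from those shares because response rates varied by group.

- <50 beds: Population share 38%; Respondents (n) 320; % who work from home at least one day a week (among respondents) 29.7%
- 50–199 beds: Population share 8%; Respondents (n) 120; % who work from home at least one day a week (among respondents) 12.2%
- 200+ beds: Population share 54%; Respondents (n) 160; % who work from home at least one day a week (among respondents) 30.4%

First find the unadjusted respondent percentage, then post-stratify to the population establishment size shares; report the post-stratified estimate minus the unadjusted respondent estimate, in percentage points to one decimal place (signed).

Unadjusted (pooled respondent) estimate weights by respondent counts:
  (320/600)×29.7 + (120/600)×12.2 + (160/600)×30.4 = 26.3867%
Post-stratifying to population shares instead:
  0.38×29.7 + 0.08×12.2 + 0.54×30.4 = 28.678%
Difference = 28.678 − 26.3867 = 2.2913 pp.

+2.3 percentage points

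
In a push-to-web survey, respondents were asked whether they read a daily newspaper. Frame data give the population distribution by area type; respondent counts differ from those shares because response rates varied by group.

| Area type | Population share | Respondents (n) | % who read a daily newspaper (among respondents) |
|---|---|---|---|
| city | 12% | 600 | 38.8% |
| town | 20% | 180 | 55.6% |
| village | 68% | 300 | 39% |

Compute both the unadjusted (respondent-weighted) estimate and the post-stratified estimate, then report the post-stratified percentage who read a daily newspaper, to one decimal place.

42.3%

Unadjusted (pooled respondent) estimate weights by respondent counts:
  (600/1080)×38.8 + (180/1080)×55.6 + (300/1080)×39 = 41.6556%
Post-stratified estimate weights by population shares:
  0.12×38.8 + 0.2×55.6 + 0.68×39 = 42.296%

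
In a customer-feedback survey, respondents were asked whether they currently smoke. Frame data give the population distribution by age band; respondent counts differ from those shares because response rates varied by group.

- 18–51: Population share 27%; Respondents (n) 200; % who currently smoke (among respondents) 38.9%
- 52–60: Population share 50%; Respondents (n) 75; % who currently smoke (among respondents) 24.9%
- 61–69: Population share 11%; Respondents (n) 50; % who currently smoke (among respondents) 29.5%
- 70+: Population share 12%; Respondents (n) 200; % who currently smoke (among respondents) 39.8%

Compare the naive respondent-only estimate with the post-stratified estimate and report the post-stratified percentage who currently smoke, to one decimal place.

Unadjusted (pooled respondent) estimate weights by respondent counts:
  (200/525)×38.9 + (75/525)×24.9 + (50/525)×29.5 + (200/525)×39.8 = 36.3476%
Post-stratified estimate weights by population shares:
  0.27×38.9 + 0.5×24.9 + 0.11×29.5 + 0.12×39.8 = 30.974%

31.0%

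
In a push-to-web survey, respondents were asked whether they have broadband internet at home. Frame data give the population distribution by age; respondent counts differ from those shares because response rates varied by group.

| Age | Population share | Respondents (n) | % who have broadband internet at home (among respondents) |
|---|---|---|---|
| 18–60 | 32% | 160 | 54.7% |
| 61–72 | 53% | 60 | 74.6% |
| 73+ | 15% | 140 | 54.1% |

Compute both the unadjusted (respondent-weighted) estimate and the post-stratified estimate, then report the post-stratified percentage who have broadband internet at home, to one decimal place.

65.2%

Unadjusted (pooled respondent) estimate weights by respondent counts:
  (160/360)×54.7 + (60/360)×74.6 + (140/360)×54.1 = 57.7833%
Post-stratified estimate weights by population shares:
  0.32×54.7 + 0.53×74.6 + 0.15×54.1 = 65.157%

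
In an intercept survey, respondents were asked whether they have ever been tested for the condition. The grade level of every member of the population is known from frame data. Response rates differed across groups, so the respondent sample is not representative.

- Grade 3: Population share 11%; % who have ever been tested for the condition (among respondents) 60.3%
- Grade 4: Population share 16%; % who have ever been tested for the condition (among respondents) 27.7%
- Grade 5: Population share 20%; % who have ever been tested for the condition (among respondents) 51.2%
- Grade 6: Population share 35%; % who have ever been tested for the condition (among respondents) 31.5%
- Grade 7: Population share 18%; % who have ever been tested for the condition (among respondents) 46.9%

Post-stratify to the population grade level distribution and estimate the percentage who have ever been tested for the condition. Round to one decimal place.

40.8%

Post-stratification weights by population share, not respondent share:
  Grade 3: 0.11 × 60.3 = 6.633
  Grade 4: 0.16 × 27.7 = 4.432
  Grade 5: 0.2 × 51.2 = 10.24
  Grade 6: 0.35 × 31.5 = 11.025
  Grade 7: 0.18 × 46.9 = 8.442
Post-stratified estimate = 40.772 → 40.8%.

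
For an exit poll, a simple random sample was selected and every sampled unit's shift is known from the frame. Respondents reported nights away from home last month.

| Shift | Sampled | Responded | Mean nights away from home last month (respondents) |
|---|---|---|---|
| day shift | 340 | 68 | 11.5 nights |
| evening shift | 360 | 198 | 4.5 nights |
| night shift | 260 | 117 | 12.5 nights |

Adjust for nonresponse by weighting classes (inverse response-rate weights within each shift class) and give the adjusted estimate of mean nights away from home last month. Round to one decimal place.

Response rates by class: day shift 68/340 = 20%, evening shift 198/360 = 55%, night shift 117/260 = 45%.
Weighting each respondent by the inverse class response rate inflates each class back to its sampled size, so the class weight is n_sampled:
  day shift: 340 × 11.5 = 3910
  evening shift: 360 × 4.5 = 1620
  night shift: 260 × 12.5 = 3250
Adjusted estimate = 8780 / 960 = 9.14583 → 9.1.

9.1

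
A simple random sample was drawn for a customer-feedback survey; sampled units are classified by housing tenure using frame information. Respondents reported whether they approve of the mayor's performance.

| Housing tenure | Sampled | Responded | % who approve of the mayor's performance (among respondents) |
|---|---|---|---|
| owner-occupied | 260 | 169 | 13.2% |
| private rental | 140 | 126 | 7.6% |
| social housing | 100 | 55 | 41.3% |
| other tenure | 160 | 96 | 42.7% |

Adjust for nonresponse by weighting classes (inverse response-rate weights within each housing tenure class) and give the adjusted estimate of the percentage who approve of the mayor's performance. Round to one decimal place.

Class response rates: owner-occupied 169/260 = 65%, private rental 126/140 = 90%, social housing 55/100 = 55%, other tenure 96/160 = 60%.
Weighting each respondent by the inverse class response rate inflates each class back to its sampled size, so the class weight is n_sampled:
  owner-occupied: 260 × 13.2 = 3432
  private rental: 140 × 7.6 = 1064
  social housing: 100 × 41.3 = 4130
  other tenure: 160 × 42.7 = 6832
Adjusted estimate = 15,458 / 660 = 23.4212 → 23.4%.

23.4%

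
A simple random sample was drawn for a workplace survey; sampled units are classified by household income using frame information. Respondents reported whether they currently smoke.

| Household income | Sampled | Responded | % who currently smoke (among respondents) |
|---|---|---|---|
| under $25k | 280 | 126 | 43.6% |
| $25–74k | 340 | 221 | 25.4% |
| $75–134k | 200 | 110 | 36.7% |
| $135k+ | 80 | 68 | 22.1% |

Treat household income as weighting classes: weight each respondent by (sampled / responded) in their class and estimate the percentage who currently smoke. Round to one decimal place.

Response rates by class: under $25k 126/280 = 45%, $25–74k 221/340 = 65%, $75–134k 110/200 = 55%, $135k+ 68/80 = 85%.
With weight = n_sampled/n_responded per class, the weighted class total is n_sampled:
  under $25k: 280 × 43.6 = 12,208
  $25–74k: 340 × 25.4 = 8636
  $75–134k: 200 × 36.7 = 7340
  $135k+: 80 × 22.1 = 1768
Adjusted estimate = 29,952 / 900 = 33.28 → 33.3%.

33.3%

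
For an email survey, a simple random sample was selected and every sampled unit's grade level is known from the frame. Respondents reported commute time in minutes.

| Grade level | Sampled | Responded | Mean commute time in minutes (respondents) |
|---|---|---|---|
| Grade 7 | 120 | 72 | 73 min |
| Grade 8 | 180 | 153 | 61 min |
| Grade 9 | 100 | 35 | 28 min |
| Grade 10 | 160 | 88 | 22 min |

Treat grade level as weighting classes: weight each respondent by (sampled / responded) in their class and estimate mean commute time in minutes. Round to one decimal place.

46.5

Class response rates: Grade 7 72/120 = 60%, Grade 8 153/180 = 85%, Grade 9 35/100 = 35%, Grade 10 88/160 = 55%.
Each respondent's weight = sampled/responded in their class; summing within a class gives n_sampled, so:
  Grade 7: 120 × 73 = 8760
  Grade 8: 180 × 61 = 10,980
  Grade 9: 100 × 28 = 2800
  Grade 10: 160 × 22 = 3520
Adjusted estimate = 26,060 / 560 = 46.5357 → 46.5.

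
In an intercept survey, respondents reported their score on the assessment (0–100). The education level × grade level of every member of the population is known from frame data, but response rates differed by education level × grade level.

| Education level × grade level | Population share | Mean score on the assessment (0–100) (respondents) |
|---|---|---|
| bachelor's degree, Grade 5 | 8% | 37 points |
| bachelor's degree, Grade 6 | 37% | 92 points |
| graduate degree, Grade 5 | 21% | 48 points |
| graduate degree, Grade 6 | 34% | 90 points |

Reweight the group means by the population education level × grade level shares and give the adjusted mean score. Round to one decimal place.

77.7

Each cell contributes population-share × respondent value:
  bachelor's degree, Grade 5: 0.08 × 37 = 2.96
  bachelor's degree, Grade 6: 0.37 × 92 = 34.04
  graduate degree, Grade 5: 0.21 × 48 = 10.08
  graduate degree, Grade 6: 0.34 × 90 = 30.6
Post-stratified estimate = 77.68 → 77.7.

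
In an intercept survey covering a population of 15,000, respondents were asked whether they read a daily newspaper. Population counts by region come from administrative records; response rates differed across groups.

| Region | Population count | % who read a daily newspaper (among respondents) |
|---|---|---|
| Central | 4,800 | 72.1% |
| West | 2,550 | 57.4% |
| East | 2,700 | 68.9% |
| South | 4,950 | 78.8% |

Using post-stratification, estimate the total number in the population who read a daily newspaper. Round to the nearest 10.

Estimated count per cell = population count × respondent percentage:
  Central: 4,800 × 72.1% = 3460.8
  West: 2,550 × 57.4% = 1463.7
  East: 2,700 × 68.9% = 1860.3
  South: 4,950 × 78.8% = 3900.6
Estimated total = 10685.4 → 10,690.

10,690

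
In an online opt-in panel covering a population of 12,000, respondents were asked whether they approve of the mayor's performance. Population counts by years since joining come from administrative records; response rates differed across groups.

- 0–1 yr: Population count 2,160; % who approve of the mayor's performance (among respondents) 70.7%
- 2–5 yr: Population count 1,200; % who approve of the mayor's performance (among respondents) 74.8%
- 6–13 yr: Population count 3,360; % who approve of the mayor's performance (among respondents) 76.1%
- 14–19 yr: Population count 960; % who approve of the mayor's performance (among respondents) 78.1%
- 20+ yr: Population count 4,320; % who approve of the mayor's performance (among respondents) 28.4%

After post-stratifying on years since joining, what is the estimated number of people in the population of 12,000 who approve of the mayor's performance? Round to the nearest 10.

6,960

Apply each group's respondent rate to its population count:
  0–1 yr: 2,160 × 70.7% = 1527.12
  2–5 yr: 1,200 × 74.8% = 897.6
  6–13 yr: 3,360 × 76.1% = 2556.96
  14–19 yr: 960 × 78.1% = 749.76
  20+ yr: 4,320 × 28.4% = 1226.88
Estimated total = 6958.32 → 6,960.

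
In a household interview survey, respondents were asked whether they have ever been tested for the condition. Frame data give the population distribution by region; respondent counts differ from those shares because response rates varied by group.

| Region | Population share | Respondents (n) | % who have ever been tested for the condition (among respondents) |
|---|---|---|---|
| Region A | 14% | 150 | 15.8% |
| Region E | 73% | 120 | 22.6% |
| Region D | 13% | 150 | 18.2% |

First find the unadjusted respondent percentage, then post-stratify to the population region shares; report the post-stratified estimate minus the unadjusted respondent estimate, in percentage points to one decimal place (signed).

+2.5 percentage points

Naive respondent-only estimate (weights = respondent counts):
  (150/420)×15.8 + (120/420)×22.6 + (150/420)×18.2 = 18.6%
Post-stratifying to population shares instead:
  0.14×15.8 + 0.73×22.6 + 0.13×18.2 = 21.076%
Difference = 21.076 − 18.6 = 2.476 pp.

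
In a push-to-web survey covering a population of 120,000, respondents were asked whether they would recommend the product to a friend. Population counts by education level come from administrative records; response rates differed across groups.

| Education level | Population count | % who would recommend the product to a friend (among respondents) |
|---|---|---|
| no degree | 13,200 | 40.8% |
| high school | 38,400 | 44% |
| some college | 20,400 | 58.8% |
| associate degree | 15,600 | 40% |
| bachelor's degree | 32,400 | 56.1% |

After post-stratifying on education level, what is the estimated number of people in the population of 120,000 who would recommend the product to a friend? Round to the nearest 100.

58,700

Estimated count per cell = population count × respondent percentage:
  no degree: 13,200 × 40.8% = 5385.6
  high school: 38,400 × 44% = 16,896
  some college: 20,400 × 58.8% = 11995.2
  associate degree: 15,600 × 40% = 6240
  bachelor's degree: 32,400 × 56.1% = 18176.4
Estimated total = 58693.2 → 58,700.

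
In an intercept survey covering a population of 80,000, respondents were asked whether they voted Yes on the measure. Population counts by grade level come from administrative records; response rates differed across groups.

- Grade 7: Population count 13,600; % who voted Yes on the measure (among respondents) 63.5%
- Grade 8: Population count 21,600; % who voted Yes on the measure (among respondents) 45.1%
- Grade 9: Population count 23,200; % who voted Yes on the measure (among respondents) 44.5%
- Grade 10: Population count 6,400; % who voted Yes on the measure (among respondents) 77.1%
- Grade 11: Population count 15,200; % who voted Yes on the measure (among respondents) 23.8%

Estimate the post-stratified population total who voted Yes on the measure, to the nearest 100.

37,300

Apply each group's respondent rate to its population count:
  Grade 7: 13,600 × 63.5% = 8636
  Grade 8: 21,600 × 45.1% = 9741.6
  Grade 9: 23,200 × 44.5% = 10,324
  Grade 10: 6,400 × 77.1% = 4934.4
  Grade 11: 15,200 × 23.8% = 3617.6
Estimated total = 37253.6 → 37,300.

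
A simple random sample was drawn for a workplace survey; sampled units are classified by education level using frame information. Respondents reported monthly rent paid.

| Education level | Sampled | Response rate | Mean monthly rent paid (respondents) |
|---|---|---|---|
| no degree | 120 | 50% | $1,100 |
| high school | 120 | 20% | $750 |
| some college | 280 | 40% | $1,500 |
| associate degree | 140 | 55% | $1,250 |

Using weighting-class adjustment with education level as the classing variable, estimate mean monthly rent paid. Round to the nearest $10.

With weight = n_sampled/n_responded per class, the weighted class total is n_sampled:
  no degree: 120 × 1100 = 132,000
  high school: 120 × 750 = 90,000
  some college: 280 × 1500 = 420,000
  associate degree: 140 × 1250 = 175,000
Adjusted estimate = 817,000 / 660 = 1237.88 → $1,240.

$1,240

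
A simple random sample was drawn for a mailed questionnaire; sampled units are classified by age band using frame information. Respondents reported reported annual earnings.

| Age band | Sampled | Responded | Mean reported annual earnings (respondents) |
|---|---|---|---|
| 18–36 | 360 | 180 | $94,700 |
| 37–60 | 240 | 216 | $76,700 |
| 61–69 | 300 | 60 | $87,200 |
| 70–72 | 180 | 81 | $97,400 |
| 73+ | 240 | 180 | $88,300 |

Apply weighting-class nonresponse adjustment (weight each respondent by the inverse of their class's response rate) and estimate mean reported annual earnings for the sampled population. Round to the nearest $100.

$88,900

Class response rates: 18–36 180/360 = 50%, 37–60 216/240 = 90%, 61–69 60/300 = 20%, 70–72 81/180 = 45%, 73+ 180/240 = 75%.
Each respondent's weight = sampled/responded in their class; summing within a class gives n_sampled, so:
  18–36: 360 × 94,700 = 34,092,000
  37–60: 240 × 76,700 = 18,408,000
  61–69: 300 × 87,200 = 26,160,000
  70–72: 180 × 97,400 = 17,532,000
  73+: 240 × 88,300 = 21,192,000
Adjusted estimate = 117,384,000 / 1,320 = 88927.3 → $88,900.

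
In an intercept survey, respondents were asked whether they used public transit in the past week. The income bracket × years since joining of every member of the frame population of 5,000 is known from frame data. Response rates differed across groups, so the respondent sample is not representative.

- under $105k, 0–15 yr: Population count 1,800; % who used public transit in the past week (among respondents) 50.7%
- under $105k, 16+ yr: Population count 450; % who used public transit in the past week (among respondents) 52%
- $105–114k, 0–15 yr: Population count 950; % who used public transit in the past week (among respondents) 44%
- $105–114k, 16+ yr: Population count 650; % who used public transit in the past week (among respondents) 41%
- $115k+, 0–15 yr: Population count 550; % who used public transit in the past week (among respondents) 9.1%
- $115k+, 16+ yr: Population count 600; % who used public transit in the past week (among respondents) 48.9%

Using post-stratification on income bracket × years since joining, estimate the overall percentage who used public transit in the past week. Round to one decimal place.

Reweight to the known income bracket × years since joining distribution:
  under $105k, 0–15 yr: (1,800/5,000) × 50.7 = 18.252
  under $105k, 16+ yr: (450/5,000) × 52 = 4.68
  $105–114k, 0–15 yr: (950/5,000) × 44 = 8.36
  $105–114k, 16+ yr: (650/5,000) × 41 = 5.33
  $115k+, 0–15 yr: (550/5,000) × 9.1 = 1.001
  $115k+, 16+ yr: (600/5,000) × 48.9 = 5.868
Post-stratified estimate = 43.491 → 43.5%.

43.5%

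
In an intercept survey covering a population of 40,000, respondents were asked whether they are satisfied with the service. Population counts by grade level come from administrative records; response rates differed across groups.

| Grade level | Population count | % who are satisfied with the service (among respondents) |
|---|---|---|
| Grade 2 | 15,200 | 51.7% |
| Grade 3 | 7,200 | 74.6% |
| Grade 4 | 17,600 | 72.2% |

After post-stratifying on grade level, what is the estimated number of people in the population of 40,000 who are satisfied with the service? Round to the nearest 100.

25,900

Apply each group's respondent rate to its population count:
  Grade 2: 15,200 × 51.7% = 7858.4
  Grade 3: 7,200 × 74.6% = 5371.2
  Grade 4: 17,600 × 72.2% = 12707.2
Estimated total = 25936.8 → 25,900.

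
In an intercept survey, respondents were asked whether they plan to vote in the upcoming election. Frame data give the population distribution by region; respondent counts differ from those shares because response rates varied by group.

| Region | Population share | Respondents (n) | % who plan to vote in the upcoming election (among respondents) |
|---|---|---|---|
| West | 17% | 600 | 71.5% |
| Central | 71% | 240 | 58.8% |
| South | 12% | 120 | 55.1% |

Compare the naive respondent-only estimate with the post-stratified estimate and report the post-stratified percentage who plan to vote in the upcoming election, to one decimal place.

60.5%

Unadjusted (pooled respondent) estimate weights by respondent counts:
  (600/960)×71.5 + (240/960)×58.8 + (120/960)×55.1 = 66.275%
Reweighting by population region shares:
  0.17×71.5 + 0.71×58.8 + 0.12×55.1 = 60.515%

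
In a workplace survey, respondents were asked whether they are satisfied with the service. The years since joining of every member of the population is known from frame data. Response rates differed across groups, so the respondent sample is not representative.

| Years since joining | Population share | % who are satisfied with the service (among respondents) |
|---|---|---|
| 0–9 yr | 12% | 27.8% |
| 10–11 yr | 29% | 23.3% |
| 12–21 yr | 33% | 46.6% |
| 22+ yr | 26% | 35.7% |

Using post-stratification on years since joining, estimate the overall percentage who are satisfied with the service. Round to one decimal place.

Weight each group's respondent value by its population share:
  0–9 yr: 0.12 × 27.8 = 3.336
  10–11 yr: 0.29 × 23.3 = 6.757
  12–21 yr: 0.33 × 46.6 = 15.378
  22+ yr: 0.26 × 35.7 = 9.282
Post-stratified estimate = 34.753 → 34.8%.

34.8%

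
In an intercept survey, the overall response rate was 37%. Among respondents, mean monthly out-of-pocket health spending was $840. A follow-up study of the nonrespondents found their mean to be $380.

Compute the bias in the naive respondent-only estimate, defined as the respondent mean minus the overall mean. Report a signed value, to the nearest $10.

Nonresponse fraction = 1 − 0.37 = 0.63.
Bias = (nonresponse fraction) × (respondent mean − nonrespondent mean)
     = 0.63 × (840 − 380) = 0.63 × 460 = 289.8.

+$290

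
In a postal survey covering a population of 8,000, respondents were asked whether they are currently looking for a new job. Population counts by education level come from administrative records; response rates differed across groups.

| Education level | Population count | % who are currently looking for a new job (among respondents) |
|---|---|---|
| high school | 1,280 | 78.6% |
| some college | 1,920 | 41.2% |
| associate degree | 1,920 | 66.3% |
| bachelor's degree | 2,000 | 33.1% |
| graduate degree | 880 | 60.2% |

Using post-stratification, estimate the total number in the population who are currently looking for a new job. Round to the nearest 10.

4,260

Estimated count per cell = population count × respondent percentage:
  high school: 1,280 × 78.6% = 1006.08
  some college: 1,920 × 41.2% = 791.04
  associate degree: 1,920 × 66.3% = 1272.96
  bachelor's degree: 2,000 × 33.1% = 662
  graduate degree: 880 × 60.2% = 529.76
Estimated total = 4261.84 → 4,260.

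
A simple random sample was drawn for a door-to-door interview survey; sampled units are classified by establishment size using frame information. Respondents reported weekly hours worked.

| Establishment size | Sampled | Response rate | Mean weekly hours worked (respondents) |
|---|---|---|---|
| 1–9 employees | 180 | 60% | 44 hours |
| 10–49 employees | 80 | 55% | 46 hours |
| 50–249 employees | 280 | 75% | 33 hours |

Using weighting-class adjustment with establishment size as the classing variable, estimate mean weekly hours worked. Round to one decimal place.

Inverse-response-rate weighting restores each class to its sampled count, so class totals weight by n_sampled:
  1–9 employees: 180 × 44 = 7920
  10–49 employees: 80 × 46 = 3680
  50–249 employees: 280 × 33 = 9240
Adjusted estimate = 20,840 / 540 = 38.5926 → 38.6.

38.6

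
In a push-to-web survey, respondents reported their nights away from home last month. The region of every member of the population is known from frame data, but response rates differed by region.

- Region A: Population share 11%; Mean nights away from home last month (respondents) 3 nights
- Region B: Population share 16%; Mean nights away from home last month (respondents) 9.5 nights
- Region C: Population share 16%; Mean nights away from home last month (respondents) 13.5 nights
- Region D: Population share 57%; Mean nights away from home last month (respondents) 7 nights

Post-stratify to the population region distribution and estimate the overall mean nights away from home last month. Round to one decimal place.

Weight each group's respondent value by its population share:
  Region A: 0.11 × 3 = 0.33
  Region B: 0.16 × 9.5 = 1.52
  Region C: 0.16 × 13.5 = 2.16
  Region D: 0.57 × 7 = 3.99
Post-stratified estimate = 8 → 8.0.

8.0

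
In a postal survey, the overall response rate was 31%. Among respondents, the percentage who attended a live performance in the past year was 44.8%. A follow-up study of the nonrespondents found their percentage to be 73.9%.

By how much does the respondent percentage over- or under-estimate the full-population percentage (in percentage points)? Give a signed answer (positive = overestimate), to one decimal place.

Nonresponse fraction = 1 − 0.31 = 0.69.
Bias = (nonresponse fraction) × (respondent percentage − nonrespondent percentage)
     = 0.69 × (44.8 − 73.9) = 0.69 × -29.1 = -20.079.

-20.1 percentage points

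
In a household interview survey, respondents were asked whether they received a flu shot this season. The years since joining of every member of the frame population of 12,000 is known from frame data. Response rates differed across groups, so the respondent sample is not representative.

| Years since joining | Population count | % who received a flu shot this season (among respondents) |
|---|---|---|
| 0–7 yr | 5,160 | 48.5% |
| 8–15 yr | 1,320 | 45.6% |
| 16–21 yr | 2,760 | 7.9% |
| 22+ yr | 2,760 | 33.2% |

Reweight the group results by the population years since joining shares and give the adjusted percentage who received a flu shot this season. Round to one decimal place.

Each cell contributes population-share × respondent value:
  0–7 yr: (5,160/12,000) × 48.5 = 20.855
  8–15 yr: (1,320/12,000) × 45.6 = 5.016
  16–21 yr: (2,760/12,000) × 7.9 = 1.817
  22+ yr: (2,760/12,000) × 33.2 = 7.636
Post-stratified estimate = 35.324 → 35.3%.

35.3%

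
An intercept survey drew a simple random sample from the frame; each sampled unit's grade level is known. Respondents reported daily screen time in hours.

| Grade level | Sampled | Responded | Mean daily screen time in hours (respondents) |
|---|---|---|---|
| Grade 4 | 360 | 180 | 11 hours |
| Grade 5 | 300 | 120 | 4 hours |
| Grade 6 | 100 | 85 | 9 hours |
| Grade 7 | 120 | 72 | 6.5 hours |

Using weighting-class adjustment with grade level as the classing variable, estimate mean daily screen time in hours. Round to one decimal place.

7.8

Class response rates: Grade 4 180/360 = 50%, Grade 5 120/300 = 40%, Grade 6 85/100 = 85%, Grade 7 72/120 = 60%.
Inverse-response-rate weighting restores each class to its sampled count, so class totals weight by n_sampled:
  Grade 4: 360 × 11 = 3960
  Grade 5: 300 × 4 = 1200
  Grade 6: 100 × 9 = 900
  Grade 7: 120 × 6.5 = 780
Adjusted estimate = 6840 / 880 = 7.77273 → 7.8.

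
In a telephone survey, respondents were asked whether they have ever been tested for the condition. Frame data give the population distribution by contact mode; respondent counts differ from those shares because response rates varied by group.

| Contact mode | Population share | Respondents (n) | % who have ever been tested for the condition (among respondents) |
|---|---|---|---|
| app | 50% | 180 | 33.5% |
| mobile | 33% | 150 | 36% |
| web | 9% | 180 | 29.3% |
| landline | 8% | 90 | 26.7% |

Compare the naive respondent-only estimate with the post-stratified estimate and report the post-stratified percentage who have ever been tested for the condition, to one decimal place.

Without adjustment, the pooled respondent share is:
  (180/600)×33.5 + (150/600)×36 + (180/600)×29.3 + (90/600)×26.7 = 31.845%
Reweighting by population contact mode shares:
  0.5×33.5 + 0.33×36 + 0.09×29.3 + 0.08×26.7 = 33.403%

33.4%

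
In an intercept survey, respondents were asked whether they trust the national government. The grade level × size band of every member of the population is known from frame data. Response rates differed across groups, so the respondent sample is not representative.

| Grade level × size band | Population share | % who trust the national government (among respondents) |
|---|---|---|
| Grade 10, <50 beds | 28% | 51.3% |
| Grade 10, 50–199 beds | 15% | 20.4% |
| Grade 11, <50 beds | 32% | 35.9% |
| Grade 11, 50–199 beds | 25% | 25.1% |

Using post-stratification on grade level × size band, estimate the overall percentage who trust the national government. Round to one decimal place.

Each cell contributes population-share × respondent value:
  Grade 10, <50 beds: 0.28 × 51.3 = 14.364
  Grade 10, 50–199 beds: 0.15 × 20.4 = 3.06
  Grade 11, <50 beds: 0.32 × 35.9 = 11.488
  Grade 11, 50–199 beds: 0.25 × 25.1 = 6.275
Post-stratified estimate = 35.187 → 35.2%.

35.2%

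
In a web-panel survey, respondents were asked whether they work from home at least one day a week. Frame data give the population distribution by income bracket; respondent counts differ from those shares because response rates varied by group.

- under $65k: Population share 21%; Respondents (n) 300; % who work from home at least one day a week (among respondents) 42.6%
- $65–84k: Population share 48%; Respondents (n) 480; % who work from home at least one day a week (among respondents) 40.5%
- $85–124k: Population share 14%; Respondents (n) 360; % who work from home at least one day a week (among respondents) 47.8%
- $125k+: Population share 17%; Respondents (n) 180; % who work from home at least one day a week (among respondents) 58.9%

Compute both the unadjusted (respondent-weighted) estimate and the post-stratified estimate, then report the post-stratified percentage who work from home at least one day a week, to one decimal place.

Unadjusted (pooled respondent) estimate weights by respondent counts:
  (300/1320)×42.6 + (480/1320)×40.5 + (360/1320)×47.8 + (180/1320)×58.9 = 45.4773%
Post-stratifying to population shares instead:
  0.21×42.6 + 0.48×40.5 + 0.14×47.8 + 0.17×58.9 = 45.091%

45.1%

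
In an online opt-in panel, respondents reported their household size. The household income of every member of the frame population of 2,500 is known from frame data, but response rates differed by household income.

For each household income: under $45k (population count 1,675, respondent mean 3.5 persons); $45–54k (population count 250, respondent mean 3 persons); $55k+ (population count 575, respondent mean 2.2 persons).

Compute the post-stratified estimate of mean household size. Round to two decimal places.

Weight each group's respondent value by its population share:
  under $45k: (1,675/2,500) × 3.5 = 2.345
  $45–54k: (250/2,500) × 3 = 0.3
  $55k+: (575/2,500) × 2.2 = 0.506
Post-stratified estimate = 3.151 → 3.15.

3.15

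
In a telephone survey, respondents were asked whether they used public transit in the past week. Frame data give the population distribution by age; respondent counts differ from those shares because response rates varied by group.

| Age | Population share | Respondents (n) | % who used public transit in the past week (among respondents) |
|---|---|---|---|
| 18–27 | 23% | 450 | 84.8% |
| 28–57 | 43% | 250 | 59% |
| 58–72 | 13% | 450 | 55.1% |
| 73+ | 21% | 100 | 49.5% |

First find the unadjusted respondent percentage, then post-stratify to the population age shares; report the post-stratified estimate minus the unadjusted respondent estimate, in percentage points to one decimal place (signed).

-3.7 percentage points

Without adjustment, the pooled respondent share is:
  (450/1250)×84.8 + (250/1250)×59 + (450/1250)×55.1 + (100/1250)×49.5 = 66.124%
Reweighting by population age shares:
  0.23×84.8 + 0.43×59 + 0.13×55.1 + 0.21×49.5 = 62.432%
Difference = 62.432 − 66.124 = -3.692 pp.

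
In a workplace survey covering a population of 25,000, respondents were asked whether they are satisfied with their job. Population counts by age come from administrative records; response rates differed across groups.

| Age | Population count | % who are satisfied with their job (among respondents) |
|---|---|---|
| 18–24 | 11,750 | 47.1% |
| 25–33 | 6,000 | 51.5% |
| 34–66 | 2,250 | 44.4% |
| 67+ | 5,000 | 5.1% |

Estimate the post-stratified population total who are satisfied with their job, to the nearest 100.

Apply each group's respondent rate to its population count:
  18–24: 11,750 × 47.1% = 5534.25
  25–33: 6,000 × 51.5% = 3090
  34–66: 2,250 × 44.4% = 999
  67+: 5,000 × 5.1% = 255
Estimated total = 9878.25 → 9,900.

9,900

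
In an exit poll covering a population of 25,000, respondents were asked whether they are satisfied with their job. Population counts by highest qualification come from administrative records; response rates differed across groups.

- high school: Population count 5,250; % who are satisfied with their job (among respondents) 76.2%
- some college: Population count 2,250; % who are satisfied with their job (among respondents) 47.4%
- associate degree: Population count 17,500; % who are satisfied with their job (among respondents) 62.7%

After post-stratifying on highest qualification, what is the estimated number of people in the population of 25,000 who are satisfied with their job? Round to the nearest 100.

Estimated count per cell = population count × respondent percentage:
  high school: 5,250 × 76.2% = 4000.5
  some college: 2,250 × 47.4% = 1066.5
  associate degree: 17,500 × 62.7% = 10972.5
Estimated total = 16039.5 → 16,000.

16,000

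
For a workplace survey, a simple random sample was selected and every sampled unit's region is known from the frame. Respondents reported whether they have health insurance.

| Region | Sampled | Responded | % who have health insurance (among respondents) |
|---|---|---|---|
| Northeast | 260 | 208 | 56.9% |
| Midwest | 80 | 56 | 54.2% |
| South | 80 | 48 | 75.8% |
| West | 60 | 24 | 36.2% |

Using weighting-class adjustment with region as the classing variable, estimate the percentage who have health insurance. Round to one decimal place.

57.0%

Response rates by class: Northeast 208/260 = 80%, Midwest 56/80 = 70%, South 48/80 = 60%, West 24/60 = 40%.
Each respondent's weight = sampled/responded in their class; summing within a class gives n_sampled, so:
  Northeast: 260 × 56.9 = 14,794
  Midwest: 80 × 54.2 = 4336
  South: 80 × 75.8 = 6064
  West: 60 × 36.2 = 2172
Adjusted estimate = 27,366 / 480 = 57.0125 → 57.0%.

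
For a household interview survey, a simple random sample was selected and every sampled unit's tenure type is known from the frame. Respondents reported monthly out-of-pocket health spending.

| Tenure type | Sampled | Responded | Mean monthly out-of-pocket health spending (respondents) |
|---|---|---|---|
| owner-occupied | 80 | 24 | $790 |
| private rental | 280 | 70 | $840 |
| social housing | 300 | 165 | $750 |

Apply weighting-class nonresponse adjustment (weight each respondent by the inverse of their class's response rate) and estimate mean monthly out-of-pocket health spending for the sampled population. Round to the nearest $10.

$790

Response rates by class: owner-occupied 24/80 = 30%, private rental 70/280 = 25%, social housing 165/300 = 55%.
Each respondent's weight = sampled/responded in their class; summing within a class gives n_sampled, so:
  owner-occupied: 80 × 790 = 63,200
  private rental: 280 × 840 = 235,200
  social housing: 300 × 750 = 225,000
Adjusted estimate = 523,400 / 660 = 793.03 → $790.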